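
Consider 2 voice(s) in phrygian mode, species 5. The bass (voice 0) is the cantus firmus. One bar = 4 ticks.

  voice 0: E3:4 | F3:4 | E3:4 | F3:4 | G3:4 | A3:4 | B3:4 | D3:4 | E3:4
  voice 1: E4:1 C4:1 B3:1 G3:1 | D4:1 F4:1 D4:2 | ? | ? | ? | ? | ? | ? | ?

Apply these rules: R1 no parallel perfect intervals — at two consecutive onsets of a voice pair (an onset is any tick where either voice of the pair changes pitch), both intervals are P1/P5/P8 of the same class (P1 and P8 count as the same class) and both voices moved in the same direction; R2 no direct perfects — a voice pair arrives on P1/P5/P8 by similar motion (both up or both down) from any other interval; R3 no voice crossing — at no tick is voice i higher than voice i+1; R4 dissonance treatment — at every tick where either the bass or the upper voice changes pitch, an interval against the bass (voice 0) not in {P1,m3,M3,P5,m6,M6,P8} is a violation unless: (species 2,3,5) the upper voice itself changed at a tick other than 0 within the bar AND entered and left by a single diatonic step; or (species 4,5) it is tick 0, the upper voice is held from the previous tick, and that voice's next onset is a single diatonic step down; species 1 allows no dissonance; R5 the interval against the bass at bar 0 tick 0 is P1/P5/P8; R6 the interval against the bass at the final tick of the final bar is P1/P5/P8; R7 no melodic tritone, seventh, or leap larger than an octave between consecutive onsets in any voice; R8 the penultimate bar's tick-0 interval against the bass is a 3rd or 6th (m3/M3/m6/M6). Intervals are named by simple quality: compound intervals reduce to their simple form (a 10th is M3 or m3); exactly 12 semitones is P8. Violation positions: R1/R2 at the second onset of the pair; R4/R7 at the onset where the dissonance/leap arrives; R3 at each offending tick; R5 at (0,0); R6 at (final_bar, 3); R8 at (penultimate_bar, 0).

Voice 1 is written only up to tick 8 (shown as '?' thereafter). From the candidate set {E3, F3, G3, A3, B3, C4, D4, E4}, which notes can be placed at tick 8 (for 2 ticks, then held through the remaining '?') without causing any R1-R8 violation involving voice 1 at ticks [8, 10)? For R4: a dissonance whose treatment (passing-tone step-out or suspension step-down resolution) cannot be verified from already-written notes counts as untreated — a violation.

E3: violates R2,R7
F3: violates R4
G3: legal
A3: violates R4
B3: violates R2
C4: legal
D4: violates R4
E4: legal

{C4, E4, G3}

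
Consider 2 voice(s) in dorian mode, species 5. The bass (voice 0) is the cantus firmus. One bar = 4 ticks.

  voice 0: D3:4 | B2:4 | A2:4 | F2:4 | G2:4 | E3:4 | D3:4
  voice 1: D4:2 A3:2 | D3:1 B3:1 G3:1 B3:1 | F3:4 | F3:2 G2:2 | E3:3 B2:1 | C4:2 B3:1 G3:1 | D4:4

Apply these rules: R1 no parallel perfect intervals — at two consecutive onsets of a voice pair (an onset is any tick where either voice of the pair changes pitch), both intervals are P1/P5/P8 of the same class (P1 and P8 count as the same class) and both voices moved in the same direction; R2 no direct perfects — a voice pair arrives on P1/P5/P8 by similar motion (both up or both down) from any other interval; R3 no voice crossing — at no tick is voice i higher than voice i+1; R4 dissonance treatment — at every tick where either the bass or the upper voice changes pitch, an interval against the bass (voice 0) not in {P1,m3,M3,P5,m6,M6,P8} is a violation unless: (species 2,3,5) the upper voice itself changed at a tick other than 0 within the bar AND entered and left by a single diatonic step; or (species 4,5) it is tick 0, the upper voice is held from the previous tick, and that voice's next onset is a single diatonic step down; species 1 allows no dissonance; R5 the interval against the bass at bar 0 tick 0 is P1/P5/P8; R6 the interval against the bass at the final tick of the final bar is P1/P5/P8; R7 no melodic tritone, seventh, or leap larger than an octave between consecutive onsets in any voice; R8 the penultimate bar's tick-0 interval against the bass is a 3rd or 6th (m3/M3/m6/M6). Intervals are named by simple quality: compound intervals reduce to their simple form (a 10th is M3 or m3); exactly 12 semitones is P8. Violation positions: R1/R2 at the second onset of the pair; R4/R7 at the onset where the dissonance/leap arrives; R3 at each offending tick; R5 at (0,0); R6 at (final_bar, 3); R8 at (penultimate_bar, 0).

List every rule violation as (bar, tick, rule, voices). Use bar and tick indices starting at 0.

bar 0: v0=D3 v1=D4 downbeat P8
bar 1: v0=B2 v1=D3 downbeat m3
bar 2: v0=A2 v1=F3 downbeat m6
bar 3: v0=F2 v1=F3 downbeat P8
bar 4: v0=G2 v1=E3 downbeat M6
bar 5: v0=E3 v1=C4 downbeat m6
bar 6: v0=D3 v1=D4 downbeat P8
  -> R7 @ bar 2 tick 0 v(1,): B3->F3 leap 6st
  -> R4 @ bar 3 tick 2 v(0, 1): F2/G2 M2 untreated
  -> R7 @ bar 3 tick 2 v(1,): F3->G2 leap 10st
  -> R7 @ bar 5 tick 0 v(1,): B2->C4 leap 13st

(2, 0, R7, (1,))
(3, 2, R4, (0, 1))
(3, 2, R7, (1,))
(5, 0, R7, (1,))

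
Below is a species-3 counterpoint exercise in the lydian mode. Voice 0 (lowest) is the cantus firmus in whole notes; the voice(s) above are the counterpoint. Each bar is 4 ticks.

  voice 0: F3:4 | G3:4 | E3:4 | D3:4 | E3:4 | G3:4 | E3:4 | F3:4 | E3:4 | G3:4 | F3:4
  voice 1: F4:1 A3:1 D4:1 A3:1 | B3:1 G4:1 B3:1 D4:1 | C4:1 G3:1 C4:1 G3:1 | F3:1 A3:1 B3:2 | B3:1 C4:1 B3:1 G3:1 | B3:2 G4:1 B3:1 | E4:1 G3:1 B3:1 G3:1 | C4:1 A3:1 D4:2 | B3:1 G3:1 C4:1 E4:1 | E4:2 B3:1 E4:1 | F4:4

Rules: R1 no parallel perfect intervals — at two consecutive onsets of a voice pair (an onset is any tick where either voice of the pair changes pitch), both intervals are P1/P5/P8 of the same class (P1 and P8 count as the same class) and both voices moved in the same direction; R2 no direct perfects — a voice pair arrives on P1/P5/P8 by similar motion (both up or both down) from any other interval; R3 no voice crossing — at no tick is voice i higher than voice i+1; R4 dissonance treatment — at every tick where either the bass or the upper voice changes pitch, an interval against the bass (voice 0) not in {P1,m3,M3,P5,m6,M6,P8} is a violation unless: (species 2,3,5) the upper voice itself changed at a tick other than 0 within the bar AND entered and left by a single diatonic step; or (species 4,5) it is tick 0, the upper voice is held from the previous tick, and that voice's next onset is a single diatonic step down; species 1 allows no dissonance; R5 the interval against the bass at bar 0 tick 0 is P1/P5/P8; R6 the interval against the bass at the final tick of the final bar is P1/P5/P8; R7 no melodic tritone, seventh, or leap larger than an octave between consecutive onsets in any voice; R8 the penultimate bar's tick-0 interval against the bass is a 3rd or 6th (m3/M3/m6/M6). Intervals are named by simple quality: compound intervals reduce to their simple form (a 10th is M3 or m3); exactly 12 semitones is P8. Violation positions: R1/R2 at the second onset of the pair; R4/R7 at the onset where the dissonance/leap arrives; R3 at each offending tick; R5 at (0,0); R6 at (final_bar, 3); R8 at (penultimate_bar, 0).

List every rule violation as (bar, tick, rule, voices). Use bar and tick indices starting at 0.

(7, 0, R2, (0, 1))
(8, 0, R2, (0, 1))

bar 0: v0=F3 v1=F4 downbeat P8
bar 1: v0=G3 v1=B3 downbeat M3
bar 2: v0=E3 v1=C4 downbeat m6
bar 3: v0=D3 v1=F3 downbeat m3
bar 4: v0=E3 v1=B3 downbeat P5
bar 5: v0=G3 v1=B3 downbeat M3
bar 6: v0=E3 v1=E4 downbeat P8
bar 7: v0=F3 v1=C4 downbeat P5
bar 8: v0=E3 v1=B3 downbeat P5
bar 9: v0=G3 v1=E4 downbeat M6
bar 10: v0=F3 v1=F4 downbeat P8
  -> R2 @ bar 7 tick 0 v(0, 1): E3/G3 m3 -> F3/C4 P5 similar
  -> R2 @ bar 8 tick 0 v(0, 1): F3/D4 M6 -> E3/B3 P5 similar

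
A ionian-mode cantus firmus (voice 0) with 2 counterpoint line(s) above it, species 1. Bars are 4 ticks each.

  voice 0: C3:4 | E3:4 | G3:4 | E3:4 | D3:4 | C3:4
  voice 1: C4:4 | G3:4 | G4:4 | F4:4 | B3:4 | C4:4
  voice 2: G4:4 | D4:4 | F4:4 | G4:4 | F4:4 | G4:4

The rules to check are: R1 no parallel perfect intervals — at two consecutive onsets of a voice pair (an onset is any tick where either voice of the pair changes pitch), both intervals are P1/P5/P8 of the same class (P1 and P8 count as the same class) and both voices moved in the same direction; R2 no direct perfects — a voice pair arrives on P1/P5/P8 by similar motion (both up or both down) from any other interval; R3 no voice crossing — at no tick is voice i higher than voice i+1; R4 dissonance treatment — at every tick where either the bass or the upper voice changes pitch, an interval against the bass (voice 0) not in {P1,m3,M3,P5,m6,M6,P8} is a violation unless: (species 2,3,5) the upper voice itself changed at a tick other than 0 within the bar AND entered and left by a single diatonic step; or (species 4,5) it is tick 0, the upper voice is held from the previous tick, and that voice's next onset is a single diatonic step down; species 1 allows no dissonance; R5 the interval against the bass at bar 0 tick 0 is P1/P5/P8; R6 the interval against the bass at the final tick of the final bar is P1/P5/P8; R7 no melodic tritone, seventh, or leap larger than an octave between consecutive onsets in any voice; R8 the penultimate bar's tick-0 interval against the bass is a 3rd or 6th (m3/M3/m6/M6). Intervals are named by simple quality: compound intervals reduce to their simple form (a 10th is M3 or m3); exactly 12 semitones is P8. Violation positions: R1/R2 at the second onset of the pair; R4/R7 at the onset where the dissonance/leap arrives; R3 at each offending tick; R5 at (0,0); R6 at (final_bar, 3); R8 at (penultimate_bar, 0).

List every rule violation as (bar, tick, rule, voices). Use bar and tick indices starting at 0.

bar 0: v0=C3 v1=C4 v2=G4 downbeat P5
bar 1: v0=E3 v1=G3 v2=D4 downbeat m7
bar 2: v0=G3 v1=G4 v2=F4 downbeat m7
bar 3: v0=E3 v1=F4 v2=G4 downbeat m3
bar 4: v0=D3 v1=B3 v2=F4 downbeat m3
bar 5: v0=C3 v1=C4 v2=G4 downbeat P5
  -> R1 @ bar 1 tick 0 v(1, 2): C4/G4 P5 -> G3/D4 P5 similar
  -> R4 @ bar 1 tick 0 v(0, 2): E3/D4 m7 untreated
  -> R2 @ bar 2 tick 0 v(0, 1): E3/G3 m3 -> G3/G4 P8 similar
  -> R3 @ bar 2 tick 0 v(1, 2): G4 above F4
  -> R4 @ bar 2 tick 0 v(0, 2): G3/F4 m7 untreated
  -> R3 @ bar 2 tick 1 v(1, 2): G4 above F4
  -> R3 @ bar 2 tick 2 v(1, 2): G4 above F4
  -> R3 @ bar 2 tick 3 v(1, 2): G4 above F4
  -> R4 @ bar 3 tick 0 v(0, 1): E3/F4 m2 untreated
  -> R7 @ bar 4 tick 0 v(1,): F4->B3 leap 6st
  -> R2 @ bar 5 tick 0 v(1, 2): B3/F4 TT -> C4/G4 P5 similar

(1, 0, R1, (1, 2))
(1, 0, R4, (0, 2))
(2, 0, R2, (0, 1))
(2, 0, R3, (1, 2))
(2, 0, R4, (0, 2))
(2, 1, R3, (1, 2))
(2, 2, R3, (1, 2))
(2, 3, R3, (1, 2))
(3, 0, R4, (0, 1))
(4, 0, R7, (1,))
(5, 0, R2, (1, 2))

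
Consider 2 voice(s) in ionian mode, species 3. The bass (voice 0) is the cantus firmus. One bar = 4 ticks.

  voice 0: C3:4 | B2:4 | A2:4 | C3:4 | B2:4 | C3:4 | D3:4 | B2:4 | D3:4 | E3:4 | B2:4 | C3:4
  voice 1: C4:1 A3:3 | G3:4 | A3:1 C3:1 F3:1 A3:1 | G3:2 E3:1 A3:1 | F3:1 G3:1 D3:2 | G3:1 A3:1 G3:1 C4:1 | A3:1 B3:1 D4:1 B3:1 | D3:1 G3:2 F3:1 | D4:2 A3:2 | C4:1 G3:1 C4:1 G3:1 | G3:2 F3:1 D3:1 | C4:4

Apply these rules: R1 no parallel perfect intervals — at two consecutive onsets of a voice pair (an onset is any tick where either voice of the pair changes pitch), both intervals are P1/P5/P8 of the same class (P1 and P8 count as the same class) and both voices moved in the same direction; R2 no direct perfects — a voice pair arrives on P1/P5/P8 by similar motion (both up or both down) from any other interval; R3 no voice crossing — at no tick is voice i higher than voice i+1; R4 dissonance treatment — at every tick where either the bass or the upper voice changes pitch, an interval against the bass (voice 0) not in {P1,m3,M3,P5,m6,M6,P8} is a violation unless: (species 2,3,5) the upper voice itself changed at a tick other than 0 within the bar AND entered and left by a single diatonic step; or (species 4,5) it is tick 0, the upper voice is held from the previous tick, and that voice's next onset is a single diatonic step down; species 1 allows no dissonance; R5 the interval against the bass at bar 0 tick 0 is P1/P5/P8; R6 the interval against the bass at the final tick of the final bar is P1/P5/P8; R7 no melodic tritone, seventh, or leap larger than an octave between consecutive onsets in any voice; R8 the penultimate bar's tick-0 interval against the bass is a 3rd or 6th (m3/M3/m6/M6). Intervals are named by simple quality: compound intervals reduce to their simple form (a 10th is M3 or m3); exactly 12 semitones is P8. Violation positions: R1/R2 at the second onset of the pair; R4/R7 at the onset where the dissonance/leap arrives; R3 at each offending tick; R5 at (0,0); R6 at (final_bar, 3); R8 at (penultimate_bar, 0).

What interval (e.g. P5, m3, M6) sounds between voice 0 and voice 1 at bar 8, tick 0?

voice 0=D3 voice 1=D4 -> P8

P8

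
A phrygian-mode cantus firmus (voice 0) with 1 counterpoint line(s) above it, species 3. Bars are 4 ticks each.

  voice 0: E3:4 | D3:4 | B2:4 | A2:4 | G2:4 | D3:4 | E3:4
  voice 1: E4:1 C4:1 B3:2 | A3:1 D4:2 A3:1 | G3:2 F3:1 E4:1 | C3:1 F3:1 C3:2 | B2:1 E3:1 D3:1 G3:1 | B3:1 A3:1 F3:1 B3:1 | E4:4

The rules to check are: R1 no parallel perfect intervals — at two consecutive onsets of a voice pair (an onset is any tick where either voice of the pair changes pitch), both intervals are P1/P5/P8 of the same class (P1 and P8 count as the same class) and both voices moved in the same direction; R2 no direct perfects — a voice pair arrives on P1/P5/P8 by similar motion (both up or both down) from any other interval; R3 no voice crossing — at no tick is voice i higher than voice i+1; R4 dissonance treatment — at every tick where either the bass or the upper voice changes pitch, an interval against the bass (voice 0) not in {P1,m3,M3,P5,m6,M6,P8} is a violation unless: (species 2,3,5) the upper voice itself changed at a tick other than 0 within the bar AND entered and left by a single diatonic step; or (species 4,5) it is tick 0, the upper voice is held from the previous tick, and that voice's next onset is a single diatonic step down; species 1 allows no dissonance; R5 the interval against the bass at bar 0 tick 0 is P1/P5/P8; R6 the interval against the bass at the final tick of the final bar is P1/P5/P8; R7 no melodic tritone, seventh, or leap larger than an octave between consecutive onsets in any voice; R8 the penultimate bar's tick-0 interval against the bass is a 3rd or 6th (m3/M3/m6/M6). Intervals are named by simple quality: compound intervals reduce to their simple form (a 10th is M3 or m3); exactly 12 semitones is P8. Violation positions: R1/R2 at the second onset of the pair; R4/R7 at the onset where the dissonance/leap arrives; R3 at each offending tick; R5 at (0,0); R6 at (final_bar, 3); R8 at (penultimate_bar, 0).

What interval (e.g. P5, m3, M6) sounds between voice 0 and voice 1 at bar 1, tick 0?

voice 0=D3 voice 1=A3 -> P5

P5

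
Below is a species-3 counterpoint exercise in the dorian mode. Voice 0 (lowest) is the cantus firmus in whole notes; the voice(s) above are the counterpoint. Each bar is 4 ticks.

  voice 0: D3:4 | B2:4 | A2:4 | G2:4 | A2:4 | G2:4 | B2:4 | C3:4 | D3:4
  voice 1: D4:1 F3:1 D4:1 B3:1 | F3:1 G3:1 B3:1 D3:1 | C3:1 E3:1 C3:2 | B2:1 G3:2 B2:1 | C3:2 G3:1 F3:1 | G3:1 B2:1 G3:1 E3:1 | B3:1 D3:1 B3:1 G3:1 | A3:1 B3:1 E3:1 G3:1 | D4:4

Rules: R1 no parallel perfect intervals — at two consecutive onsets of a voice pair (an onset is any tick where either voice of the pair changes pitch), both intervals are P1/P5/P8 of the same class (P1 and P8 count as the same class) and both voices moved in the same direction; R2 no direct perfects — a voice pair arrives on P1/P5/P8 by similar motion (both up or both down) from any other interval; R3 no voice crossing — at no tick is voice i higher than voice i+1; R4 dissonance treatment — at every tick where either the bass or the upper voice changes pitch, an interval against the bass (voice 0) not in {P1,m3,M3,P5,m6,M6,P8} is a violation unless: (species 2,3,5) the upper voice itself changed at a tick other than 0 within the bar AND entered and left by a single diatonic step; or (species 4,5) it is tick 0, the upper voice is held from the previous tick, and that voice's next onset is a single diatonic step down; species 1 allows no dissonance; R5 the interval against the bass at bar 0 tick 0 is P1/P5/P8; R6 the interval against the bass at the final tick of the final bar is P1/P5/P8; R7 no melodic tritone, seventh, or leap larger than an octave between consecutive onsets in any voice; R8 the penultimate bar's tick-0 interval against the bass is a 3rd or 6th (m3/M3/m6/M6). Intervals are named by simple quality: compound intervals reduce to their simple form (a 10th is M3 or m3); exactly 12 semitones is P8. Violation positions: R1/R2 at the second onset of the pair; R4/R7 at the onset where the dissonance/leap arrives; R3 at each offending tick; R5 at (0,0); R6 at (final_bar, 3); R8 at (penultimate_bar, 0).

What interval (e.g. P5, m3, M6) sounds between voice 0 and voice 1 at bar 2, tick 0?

m3

voice 0=A2 voice 1=C3 -> m3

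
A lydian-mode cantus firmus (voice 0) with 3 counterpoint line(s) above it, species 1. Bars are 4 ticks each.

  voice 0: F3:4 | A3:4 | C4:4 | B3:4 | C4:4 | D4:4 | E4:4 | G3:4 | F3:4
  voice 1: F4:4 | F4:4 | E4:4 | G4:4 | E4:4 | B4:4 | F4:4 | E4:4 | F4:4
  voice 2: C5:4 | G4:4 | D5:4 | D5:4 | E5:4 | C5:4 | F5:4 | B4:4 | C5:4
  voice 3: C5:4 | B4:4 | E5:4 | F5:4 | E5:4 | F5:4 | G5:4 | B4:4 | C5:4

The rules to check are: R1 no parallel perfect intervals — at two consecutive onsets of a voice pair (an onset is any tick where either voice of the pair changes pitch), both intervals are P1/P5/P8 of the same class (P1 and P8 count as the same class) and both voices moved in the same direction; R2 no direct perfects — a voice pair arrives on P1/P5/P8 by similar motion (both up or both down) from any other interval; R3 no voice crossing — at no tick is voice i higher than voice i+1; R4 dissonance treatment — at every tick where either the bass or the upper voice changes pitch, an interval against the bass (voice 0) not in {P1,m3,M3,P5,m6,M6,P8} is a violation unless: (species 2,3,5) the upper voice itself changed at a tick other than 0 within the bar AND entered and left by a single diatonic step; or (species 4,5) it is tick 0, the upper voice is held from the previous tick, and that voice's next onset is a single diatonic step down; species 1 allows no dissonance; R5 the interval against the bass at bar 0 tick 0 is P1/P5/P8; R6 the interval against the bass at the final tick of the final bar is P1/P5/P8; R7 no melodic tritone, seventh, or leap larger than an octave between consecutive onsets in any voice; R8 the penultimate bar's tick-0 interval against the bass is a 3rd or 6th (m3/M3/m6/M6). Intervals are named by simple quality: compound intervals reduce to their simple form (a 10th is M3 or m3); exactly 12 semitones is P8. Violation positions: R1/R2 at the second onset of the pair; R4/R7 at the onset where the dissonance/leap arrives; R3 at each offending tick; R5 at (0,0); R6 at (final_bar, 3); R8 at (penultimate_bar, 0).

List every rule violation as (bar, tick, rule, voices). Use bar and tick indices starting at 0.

bar 0: v0=F3 v1=F4 v2=C5 v3=C5 downbeat P5
bar 1: v0=A3 v1=F4 v2=G4 v3=B4 downbeat M2
bar 2: v0=C4 v1=E4 v2=D5 v3=E5 downbeat M3
bar 3: v0=B3 v1=G4 v2=D5 v3=F5 downbeat TT
bar 4: v0=C4 v1=E4 v2=E5 v3=E5 downbeat M3
bar 5: v0=D4 v1=B4 v2=C5 v3=F5 downbeat m3
bar 6: v0=E4 v1=F4 v2=F5 v3=G5 downbeat m3
bar 7: v0=G3 v1=E4 v2=B4 v3=B4 downbeat M3
bar 8: v0=F3 v1=F4 v2=C5 v3=C5 downbeat P5
  -> R4 @ bar 1 tick 0 v(0, 2): A3/G4 m7 untreated
  -> R4 @ bar 1 tick 0 v(0, 3): A3/B4 M2 untreated
  -> R4 @ bar 2 tick 0 v(0, 2): C4/D5 M2 untreated
  -> R4 @ bar 3 tick 0 v(0, 3): B3/F5 TT untreated
  -> R2 @ bar 4 tick 0 v(1, 3): G4/F5 m7 -> E4/E5 P8 similar
  -> R4 @ bar 5 tick 0 v(0, 2): D4/C5 m7 untreated
  -> R4 @ bar 6 tick 0 v(0, 1): E4/F4 m2 untreated
  -> R4 @ bar 6 tick 0 v(0, 2): E4/F5 m2 untreated
  -> R7 @ bar 6 tick 0 v(1,): B4->F4 leap 6st
  -> R2 @ bar 7 tick 0 v(1, 2): F4/F5 P8 -> E4/B4 P5 similar
  -> R2 @ bar 7 tick 0 v(1, 3): F4/G5 M2 -> E4/B4 P5 similar
  -> R2 @ bar 7 tick 0 v(2, 3): F5/G5 M2 -> B4/B4 P1 similar
  -> R7 @ bar 7 tick 0 v(2,): F5->B4 leap 6st
  -> R1 @ bar 8 tick 0 v(1, 2): E4/B4 P5 -> F4/C5 P5 similar
  -> R1 @ bar 8 tick 0 v(1, 3): E4/B4 P5 -> F4/C5 P5 similar
  -> R1 @ bar 8 tick 0 v(2, 3): B4/B4 P1 -> C5/C5 P1 similar

(1, 0, R4, (0, 2))
(1, 0, R4, (0, 3))
(2, 0, R4, (0, 2))
(3, 0, R4, (0, 3))
(4, 0, R2, (1, 3))
(5, 0, R4, (0, 2))
(6, 0, R4, (0, 1))
(6, 0, R4, (0, 2))
(6, 0, R7, (1,))
(7, 0, R2, (1, 2))
(7, 0, R2, (1, 3))
(7, 0, R2, (2, 3))
(7, 0, R7, (2,))
(8, 0, R1, (1, 2))
(8, 0, R1, (1, 3))
(8, 0, R1, (2, 3))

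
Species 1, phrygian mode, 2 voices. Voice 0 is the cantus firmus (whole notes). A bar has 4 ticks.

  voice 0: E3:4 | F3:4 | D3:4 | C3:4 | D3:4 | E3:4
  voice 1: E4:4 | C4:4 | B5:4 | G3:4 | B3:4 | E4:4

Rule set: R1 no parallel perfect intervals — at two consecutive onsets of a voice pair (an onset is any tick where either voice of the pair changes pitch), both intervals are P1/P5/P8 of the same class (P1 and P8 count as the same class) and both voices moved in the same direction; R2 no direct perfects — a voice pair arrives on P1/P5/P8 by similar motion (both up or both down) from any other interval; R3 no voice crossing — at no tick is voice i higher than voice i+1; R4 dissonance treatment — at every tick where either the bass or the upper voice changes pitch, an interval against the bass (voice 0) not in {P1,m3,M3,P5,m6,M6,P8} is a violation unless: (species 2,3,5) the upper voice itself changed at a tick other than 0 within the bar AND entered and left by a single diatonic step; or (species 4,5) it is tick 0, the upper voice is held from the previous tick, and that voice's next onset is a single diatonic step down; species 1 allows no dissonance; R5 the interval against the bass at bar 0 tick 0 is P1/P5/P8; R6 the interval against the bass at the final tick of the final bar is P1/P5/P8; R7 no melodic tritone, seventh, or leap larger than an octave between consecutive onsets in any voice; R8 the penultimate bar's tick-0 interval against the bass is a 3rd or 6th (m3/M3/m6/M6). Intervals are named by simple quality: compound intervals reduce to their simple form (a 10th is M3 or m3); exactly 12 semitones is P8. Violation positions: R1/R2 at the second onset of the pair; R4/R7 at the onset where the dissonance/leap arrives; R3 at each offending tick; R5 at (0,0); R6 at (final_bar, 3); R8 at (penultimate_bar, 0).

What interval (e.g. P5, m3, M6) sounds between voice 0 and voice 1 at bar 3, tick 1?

P5

voice 0=C3 voice 1=G3 -> P5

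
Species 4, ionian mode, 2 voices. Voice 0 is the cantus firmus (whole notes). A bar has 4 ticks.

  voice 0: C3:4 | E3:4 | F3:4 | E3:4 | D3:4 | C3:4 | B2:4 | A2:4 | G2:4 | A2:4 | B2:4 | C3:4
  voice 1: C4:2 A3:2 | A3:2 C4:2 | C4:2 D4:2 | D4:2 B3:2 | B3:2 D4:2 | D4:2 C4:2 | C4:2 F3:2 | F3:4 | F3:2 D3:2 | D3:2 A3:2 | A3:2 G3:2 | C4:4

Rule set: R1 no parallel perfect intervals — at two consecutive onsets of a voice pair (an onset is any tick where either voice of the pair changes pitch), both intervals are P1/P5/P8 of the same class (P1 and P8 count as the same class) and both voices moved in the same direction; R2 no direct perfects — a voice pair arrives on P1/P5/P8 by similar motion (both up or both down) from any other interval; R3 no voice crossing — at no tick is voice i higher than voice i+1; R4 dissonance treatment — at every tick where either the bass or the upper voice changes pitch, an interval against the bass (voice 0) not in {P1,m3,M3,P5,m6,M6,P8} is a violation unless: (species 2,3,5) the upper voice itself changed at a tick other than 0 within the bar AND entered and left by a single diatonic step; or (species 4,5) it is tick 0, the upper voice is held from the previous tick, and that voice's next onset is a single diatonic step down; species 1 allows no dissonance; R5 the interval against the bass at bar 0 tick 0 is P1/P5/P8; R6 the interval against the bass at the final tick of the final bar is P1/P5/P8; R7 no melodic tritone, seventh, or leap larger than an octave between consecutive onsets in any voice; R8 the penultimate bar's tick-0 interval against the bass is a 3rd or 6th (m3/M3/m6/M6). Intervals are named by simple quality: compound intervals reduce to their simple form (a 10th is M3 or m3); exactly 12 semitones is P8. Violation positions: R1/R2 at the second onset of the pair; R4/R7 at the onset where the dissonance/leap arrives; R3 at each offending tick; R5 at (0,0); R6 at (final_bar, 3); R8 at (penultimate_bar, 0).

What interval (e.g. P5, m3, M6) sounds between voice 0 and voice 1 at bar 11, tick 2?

voice 0=C3 voice 1=C4 -> P8

P8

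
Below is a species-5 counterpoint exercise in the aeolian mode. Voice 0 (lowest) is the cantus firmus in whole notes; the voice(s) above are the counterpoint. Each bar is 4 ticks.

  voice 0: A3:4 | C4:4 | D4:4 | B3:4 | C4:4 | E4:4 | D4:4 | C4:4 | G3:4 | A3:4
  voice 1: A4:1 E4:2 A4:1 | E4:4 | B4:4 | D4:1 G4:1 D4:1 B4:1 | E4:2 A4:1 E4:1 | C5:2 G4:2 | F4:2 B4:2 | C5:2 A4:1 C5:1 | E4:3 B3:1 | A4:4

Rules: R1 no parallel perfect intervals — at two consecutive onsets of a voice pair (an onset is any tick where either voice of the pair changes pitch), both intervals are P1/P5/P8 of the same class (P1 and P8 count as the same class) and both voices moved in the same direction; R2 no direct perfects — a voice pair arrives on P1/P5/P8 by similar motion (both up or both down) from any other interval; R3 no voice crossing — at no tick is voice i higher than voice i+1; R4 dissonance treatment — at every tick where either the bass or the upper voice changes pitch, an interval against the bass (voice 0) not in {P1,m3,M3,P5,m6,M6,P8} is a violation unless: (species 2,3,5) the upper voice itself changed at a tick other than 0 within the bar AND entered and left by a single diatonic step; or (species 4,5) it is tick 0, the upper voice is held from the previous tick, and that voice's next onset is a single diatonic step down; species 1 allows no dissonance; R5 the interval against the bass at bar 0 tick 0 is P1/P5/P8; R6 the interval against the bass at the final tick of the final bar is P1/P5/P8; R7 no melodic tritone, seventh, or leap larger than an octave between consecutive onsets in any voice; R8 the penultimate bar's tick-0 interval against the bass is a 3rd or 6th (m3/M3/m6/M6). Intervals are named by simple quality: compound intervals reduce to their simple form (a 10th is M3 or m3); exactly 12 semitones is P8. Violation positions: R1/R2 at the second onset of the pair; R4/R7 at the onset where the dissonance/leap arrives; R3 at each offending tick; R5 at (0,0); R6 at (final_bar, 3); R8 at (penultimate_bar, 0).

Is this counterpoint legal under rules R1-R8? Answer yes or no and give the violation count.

bar 0: v0=A3 v1=A4 (P8)
bar 1: v0=C4 v1=E4 (M3)
bar 2: v0=D4 v1=B4 (M6)
bar 3: v0=B3 v1=D4 (m3)
bar 4: v0=C4 v1=E4 (M3)
bar 5: v0=E4 v1=C5 (m6)
bar 6: v0=D4 v1=F4 (m3)
bar 7: v0=C4 v1=C5 (P8)
bar 8: v0=G3 v1=E4 (M6)
bar 9: v0=A3 v1=A4 (P8)
  R7 @ bar6.2: F4->B4 leap 6st
  R2 @ bar9.0: G3/B3 M3 -> A3/A4 P8 similar
  R7 @ bar9.0: B3->A4 leap 10st

No (3 violations)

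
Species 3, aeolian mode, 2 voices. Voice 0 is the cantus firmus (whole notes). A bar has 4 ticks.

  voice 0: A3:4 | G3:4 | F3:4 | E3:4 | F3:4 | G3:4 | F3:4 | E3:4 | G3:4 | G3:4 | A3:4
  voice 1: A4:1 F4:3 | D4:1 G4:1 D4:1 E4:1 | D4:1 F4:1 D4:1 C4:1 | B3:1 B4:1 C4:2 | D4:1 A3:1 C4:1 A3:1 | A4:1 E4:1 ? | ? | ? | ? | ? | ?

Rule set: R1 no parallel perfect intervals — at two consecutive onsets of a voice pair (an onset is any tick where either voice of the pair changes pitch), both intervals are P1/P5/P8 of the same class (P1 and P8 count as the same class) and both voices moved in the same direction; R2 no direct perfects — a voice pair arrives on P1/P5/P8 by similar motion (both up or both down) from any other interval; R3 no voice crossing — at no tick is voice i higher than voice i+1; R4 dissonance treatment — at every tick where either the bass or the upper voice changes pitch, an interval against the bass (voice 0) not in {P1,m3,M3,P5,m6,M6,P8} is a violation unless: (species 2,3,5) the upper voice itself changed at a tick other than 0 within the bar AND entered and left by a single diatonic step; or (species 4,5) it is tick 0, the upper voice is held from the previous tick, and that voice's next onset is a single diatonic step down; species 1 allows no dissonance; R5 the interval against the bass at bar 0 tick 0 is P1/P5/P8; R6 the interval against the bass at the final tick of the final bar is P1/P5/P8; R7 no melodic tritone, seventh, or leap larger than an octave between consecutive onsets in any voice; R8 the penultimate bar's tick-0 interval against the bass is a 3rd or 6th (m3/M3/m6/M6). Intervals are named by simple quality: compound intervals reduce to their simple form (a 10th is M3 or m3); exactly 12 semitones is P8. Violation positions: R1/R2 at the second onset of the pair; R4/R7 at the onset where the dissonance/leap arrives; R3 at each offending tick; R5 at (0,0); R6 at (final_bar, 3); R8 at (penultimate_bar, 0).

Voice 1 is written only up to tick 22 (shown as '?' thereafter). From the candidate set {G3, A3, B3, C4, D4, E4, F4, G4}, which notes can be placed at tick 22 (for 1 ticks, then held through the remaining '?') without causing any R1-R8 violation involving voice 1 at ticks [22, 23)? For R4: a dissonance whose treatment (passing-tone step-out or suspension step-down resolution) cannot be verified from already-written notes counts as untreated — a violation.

{B3, D4, E4, G3, G4}

G3: legal
A3: violates R4
B3: legal
C4: violates R4
D4: legal
E4: legal
F4: violates R4
G4: legal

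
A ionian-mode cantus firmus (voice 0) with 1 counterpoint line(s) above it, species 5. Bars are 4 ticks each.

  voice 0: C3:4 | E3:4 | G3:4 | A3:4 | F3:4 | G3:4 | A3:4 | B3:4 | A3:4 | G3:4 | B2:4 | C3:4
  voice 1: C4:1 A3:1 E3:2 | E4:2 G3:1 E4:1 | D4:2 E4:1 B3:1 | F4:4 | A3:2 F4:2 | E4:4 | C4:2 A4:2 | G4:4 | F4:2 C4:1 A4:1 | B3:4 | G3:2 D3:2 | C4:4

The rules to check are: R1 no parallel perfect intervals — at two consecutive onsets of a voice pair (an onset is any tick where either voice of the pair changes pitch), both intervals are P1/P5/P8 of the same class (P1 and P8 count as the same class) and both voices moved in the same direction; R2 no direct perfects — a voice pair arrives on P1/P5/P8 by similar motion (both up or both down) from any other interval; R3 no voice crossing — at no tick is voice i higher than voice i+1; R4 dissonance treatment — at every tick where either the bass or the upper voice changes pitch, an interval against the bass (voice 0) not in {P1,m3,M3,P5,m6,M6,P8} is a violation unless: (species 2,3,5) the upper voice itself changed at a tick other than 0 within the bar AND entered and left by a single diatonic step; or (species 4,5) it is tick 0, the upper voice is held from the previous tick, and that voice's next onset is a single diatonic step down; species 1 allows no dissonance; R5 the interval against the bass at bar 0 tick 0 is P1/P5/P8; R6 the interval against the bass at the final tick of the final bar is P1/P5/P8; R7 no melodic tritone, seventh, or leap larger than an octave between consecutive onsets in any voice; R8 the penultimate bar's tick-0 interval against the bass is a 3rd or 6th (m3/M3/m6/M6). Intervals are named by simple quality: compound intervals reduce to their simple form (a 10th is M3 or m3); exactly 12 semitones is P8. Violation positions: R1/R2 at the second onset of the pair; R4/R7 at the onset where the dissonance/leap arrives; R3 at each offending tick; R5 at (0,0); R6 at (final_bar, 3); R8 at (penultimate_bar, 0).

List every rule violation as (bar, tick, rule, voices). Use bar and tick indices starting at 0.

(1, 0, R2, (0, 1))
(3, 0, R7, (1,))
(9, 0, R7, (1,))
(11, 0, R2, (0, 1))
(11, 0, R7, (1,))

bar 0: v0=C3 v1=C4 downbeat P8
bar 1: v0=E3 v1=E4 downbeat P8
bar 2: v0=G3 v1=D4 downbeat P5
bar 3: v0=A3 v1=F4 downbeat m6
bar 4: v0=F3 v1=A3 downbeat M3
bar 5: v0=G3 v1=E4 downbeat M6
bar 6: v0=A3 v1=C4 downbeat m3
bar 7: v0=B3 v1=G4 downbeat m6
bar 8: v0=A3 v1=F4 downbeat m6
bar 9: v0=G3 v1=B3 downbeat M3
bar 10: v0=B2 v1=G3 downbeat m6
bar 11: v0=C3 v1=C4 downbeat P8
  -> R2 @ bar 1 tick 0 v(0, 1): C3/E3 M3 -> E3/E4 P8 similar
  -> R7 @ bar 3 tick 0 v(1,): B3->F4 leap 6st
  -> R7 @ bar 9 tick 0 v(1,): A4->B3 leap 10st
  -> R2 @ bar 11 tick 0 v(0, 1): B2/D3 m3 -> C3/C4 P8 similar
  -> R7 @ bar 11 tick 0 v(1,): D3->C4 leap 10st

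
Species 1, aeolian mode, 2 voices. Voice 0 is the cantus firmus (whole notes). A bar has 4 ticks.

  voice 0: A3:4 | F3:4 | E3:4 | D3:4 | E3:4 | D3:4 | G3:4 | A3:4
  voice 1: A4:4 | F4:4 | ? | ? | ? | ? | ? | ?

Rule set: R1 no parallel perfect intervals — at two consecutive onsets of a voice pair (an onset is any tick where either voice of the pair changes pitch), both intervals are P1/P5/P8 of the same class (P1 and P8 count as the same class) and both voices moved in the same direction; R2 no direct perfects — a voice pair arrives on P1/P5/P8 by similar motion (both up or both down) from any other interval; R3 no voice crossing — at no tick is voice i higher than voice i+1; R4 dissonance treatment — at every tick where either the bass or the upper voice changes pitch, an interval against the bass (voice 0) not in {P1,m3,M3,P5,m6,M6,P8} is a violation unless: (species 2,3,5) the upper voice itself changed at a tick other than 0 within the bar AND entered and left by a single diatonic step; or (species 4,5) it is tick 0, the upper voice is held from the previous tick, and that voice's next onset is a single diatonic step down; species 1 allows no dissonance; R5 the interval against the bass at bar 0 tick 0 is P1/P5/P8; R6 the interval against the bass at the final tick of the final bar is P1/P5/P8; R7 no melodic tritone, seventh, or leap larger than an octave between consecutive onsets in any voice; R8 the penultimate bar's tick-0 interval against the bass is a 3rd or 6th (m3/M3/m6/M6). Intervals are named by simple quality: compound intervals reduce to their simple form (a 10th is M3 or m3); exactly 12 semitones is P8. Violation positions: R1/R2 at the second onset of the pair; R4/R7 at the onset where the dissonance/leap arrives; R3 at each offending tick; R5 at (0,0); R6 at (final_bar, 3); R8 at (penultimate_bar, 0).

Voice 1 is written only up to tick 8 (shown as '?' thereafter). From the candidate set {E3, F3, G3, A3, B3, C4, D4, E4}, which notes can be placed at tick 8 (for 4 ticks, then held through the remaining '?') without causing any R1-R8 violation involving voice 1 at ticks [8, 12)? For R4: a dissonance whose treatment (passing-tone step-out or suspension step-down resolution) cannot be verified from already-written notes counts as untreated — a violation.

E3: violates R1,R7
F3: violates R4
G3: violates R7
A3: violates R4
B3: violates R2,R7
C4: legal
D4: violates R4
E4: violates R1

{C4}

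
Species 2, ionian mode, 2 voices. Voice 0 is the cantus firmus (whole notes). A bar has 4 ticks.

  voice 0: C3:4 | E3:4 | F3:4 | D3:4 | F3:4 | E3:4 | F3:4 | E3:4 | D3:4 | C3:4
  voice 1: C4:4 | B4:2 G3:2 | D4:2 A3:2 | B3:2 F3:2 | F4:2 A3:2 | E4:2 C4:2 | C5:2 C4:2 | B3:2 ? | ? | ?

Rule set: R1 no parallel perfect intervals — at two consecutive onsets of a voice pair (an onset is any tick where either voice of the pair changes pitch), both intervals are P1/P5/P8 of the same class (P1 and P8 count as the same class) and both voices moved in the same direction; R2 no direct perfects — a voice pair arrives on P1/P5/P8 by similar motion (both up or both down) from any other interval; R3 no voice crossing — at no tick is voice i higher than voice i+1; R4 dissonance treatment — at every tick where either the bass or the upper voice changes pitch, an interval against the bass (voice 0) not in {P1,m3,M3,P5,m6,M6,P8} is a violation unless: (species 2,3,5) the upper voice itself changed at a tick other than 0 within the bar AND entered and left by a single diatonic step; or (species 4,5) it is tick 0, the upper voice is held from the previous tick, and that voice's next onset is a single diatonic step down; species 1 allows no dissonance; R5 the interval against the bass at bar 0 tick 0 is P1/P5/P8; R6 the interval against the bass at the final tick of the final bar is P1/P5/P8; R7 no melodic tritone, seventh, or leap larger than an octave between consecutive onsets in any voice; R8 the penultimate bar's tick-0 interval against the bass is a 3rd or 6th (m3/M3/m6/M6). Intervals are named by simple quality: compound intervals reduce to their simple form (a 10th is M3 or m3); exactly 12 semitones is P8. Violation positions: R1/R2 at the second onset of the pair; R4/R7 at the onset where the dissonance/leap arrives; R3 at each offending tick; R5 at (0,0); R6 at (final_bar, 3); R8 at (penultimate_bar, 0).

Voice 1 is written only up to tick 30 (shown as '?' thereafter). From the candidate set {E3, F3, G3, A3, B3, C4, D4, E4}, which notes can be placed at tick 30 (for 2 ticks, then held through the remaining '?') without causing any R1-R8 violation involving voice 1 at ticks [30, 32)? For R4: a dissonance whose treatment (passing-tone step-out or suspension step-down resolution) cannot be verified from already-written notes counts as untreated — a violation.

{B3, C4, E3, E4, G3}

E3: legal
F3: violates R4,R7
G3: legal
A3: violates R4
B3: legal
C4: legal
D4: violates R4
E4: legal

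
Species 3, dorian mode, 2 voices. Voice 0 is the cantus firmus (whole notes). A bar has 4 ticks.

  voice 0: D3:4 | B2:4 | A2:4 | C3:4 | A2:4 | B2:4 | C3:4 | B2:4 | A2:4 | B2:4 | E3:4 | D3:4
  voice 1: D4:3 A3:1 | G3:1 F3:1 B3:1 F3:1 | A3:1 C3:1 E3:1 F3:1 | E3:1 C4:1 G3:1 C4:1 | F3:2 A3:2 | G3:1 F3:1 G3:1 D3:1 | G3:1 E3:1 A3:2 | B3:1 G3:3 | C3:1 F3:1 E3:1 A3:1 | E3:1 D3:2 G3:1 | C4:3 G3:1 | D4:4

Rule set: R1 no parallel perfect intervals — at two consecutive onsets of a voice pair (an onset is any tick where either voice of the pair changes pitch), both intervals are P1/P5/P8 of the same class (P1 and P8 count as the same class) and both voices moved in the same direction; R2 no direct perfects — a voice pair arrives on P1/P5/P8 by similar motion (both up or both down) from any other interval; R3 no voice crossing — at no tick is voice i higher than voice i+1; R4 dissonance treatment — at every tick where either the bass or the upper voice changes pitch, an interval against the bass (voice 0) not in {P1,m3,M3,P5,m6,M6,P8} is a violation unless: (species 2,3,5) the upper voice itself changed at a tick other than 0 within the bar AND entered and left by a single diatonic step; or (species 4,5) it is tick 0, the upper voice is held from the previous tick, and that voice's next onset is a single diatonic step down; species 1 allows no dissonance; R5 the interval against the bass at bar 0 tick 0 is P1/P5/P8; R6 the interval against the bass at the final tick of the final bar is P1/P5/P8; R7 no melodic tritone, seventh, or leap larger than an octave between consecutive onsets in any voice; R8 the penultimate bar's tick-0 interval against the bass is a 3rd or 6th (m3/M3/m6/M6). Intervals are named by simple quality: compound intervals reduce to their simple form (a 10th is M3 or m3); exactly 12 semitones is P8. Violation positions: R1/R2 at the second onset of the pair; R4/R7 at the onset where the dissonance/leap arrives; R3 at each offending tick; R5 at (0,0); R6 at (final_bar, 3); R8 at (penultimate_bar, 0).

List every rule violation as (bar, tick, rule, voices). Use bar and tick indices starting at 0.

(1, 1, R4, (0, 1))
(1, 2, R7, (1,))
(1, 3, R4, (0, 1))
(1, 3, R7, (1,))
(6, 0, R2, (0, 1))
(9, 0, R4, (0, 1))

bar 0: v0=D3 v1=D4 downbeat P8
bar 1: v0=B2 v1=G3 downbeat m6
bar 2: v0=A2 v1=A3 downbeat P8
bar 3: v0=C3 v1=E3 downbeat M3
bar 4: v0=A2 v1=F3 downbeat m6
bar 5: v0=B2 v1=G3 downbeat m6
bar 6: v0=C3 v1=G3 downbeat P5
bar 7: v0=B2 v1=B3 downbeat P8
bar 8: v0=A2 v1=C3 downbeat m3
bar 9: v0=B2 v1=E3 downbeat P4
bar 10: v0=E3 v1=C4 downbeat m6
bar 11: v0=D3 v1=D4 downbeat P8
  -> R4 @ bar 1 tick 1 v(0, 1): B2/F3 TT untreated
  -> R7 @ bar 1 tick 2 v(1,): F3->B3 leap 6st
  -> R4 @ bar 1 tick 3 v(0, 1): B2/F3 TT untreated
  -> R7 @ bar 1 tick 3 v(1,): B3->F3 leap 6st
  -> R2 @ bar 6 tick 0 v(0, 1): B2/D3 m3 -> C3/G3 P5 similar
  -> R4 @ bar 9 tick 0 v(0, 1): B2/E3 P4 untreated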